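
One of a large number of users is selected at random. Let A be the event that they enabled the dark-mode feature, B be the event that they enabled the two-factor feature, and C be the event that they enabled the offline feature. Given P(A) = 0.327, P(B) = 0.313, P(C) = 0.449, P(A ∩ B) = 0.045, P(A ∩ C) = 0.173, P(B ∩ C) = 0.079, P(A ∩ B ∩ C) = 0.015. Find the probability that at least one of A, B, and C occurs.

0.807

Using inclusion–exclusion:
P(A ∪ B ∪ C) = 0.327 + 0.313 + 0.449 − 0.045 − 0.173 − 0.079 + 0.015 = 0.807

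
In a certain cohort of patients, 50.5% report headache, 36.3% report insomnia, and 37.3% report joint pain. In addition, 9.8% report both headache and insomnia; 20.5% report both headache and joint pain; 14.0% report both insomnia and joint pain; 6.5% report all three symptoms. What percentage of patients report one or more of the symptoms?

86.3%

Using inclusion–exclusion:
P(at least one) = 50.5 + 36.3 + 37.3 − 9.8 − 20.5 − 14.0 + 6.5 = 86.3%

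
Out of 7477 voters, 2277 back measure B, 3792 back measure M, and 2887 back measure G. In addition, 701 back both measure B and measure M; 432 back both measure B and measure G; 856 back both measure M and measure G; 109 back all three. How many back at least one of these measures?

7076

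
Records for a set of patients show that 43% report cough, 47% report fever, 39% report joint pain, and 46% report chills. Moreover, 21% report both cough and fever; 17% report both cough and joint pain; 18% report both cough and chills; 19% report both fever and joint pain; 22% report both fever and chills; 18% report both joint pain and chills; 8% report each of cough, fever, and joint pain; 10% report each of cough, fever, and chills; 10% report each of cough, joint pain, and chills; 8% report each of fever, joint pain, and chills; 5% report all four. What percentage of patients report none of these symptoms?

Apply inclusion-exclusion:
P(at least one) = 43 + 47 + 39 + 46 − 21 − 17 − 18 − 19 − 22 − 18 + 8 + 10 + 10 + 8 − 5 = 91%
P(none) = 100% − 91% = 9%

9%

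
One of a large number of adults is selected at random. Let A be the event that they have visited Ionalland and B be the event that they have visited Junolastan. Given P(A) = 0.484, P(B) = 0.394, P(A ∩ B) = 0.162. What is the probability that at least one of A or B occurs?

0.716

Inclusion–exclusion gives
P(A ∪ B) = 0.484 + 0.394 − 0.162 = 0.716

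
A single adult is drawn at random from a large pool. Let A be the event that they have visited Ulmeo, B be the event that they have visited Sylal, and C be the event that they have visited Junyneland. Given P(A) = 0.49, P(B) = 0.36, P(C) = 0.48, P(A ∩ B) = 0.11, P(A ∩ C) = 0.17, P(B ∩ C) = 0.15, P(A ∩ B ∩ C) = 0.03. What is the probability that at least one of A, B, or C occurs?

0.93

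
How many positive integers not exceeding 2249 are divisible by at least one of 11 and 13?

Using inclusion–exclusion:
⌊2249/11⌋ + ⌊2249/13⌋ − ⌊2249/143⌋ = 204 + 173 − 15 = 362

362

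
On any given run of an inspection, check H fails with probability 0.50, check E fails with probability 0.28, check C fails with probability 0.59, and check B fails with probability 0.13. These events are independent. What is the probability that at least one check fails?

0.871588

P(none) = (1 − 0.50) × (1 − 0.28) × (1 − 0.59) × (1 − 0.13) = 0.50 × 0.72 × 0.41 × 0.87 = 0.128412
P(at least one) = 1 − 0.128412 = 0.871588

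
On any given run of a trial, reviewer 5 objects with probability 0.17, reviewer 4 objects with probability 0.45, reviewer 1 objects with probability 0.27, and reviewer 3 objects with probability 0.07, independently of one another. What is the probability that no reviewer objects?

P(none) = (1 − 0.17) × (1 − 0.45) × (1 − 0.27) × (1 − 0.07) = 0.83 × 0.55 × 0.73 × 0.93 = 0.30991785

0.30991785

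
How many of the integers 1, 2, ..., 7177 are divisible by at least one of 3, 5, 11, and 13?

3964

2392 + 1435 + 652 + 552 − 478 − 217 − 184 − 130 − 110 − 50 + 43 + 36 + 16 + 10 − 3 = 3964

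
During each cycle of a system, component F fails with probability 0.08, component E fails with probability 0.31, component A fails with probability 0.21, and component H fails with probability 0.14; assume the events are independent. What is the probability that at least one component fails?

P(none) = (1 − 0.08) × (1 − 0.31) × (1 − 0.21) × (1 − 0.14) = 0.92 × 0.69 × 0.79 × 0.86 = 0.43128312
P(at least one) = 1 − 0.43128312 = 0.56871688

0.56871688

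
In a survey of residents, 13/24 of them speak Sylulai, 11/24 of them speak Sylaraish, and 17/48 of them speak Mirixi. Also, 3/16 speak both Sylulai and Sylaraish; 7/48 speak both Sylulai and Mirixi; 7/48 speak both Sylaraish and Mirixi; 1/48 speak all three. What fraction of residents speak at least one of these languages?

Inclusion–exclusion gives
P(at least one) = 13/24 + 11/24 + 17/48 − 3/16 − 7/48 − 7/48 + 1/48 = 43/48

43/48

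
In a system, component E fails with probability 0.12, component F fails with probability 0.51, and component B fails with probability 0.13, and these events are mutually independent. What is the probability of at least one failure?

Since the events are independent, P(none) is the product of the individual non-occurrence probabilities.
P(none) = (1 − 0.12) × (1 − 0.51) × (1 − 0.13) = 0.88 × 0.49 × 0.87 = 0.375144
P(at least one) = 1 − 0.375144 = 0.624856

0.624856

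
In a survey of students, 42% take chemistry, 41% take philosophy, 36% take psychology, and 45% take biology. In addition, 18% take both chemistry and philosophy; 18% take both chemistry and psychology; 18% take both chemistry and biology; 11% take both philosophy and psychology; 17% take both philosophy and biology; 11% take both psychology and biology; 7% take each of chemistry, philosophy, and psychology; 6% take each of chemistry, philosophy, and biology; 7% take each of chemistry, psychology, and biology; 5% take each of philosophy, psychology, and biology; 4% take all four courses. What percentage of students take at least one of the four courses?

92%

By inclusion–exclusion:
P(≥1) = 42 + 41 + 36 + 45 − 18 − 18 − 18 − 11 − 17 − 11 + 7 + 6 + 7 + 5 − 4 = 92%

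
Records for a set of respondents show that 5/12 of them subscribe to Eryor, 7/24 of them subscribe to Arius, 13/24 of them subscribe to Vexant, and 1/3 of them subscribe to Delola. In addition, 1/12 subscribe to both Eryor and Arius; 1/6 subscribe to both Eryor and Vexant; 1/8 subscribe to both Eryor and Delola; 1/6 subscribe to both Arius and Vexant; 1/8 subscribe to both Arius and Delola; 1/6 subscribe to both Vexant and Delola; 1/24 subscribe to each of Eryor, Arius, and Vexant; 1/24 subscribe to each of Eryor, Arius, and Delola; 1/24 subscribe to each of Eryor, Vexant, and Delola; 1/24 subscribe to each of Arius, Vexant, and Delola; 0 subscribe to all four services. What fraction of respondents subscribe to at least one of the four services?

11/12

P(≥1) = 5/12 + 7/24 + 13/24 + 1/3 − 1/12 − 1/6 − 1/8 − 1/6 − 1/8 − 1/6 + 1/24 + 1/24 + 1/24 + 1/24 − 0 = 11/12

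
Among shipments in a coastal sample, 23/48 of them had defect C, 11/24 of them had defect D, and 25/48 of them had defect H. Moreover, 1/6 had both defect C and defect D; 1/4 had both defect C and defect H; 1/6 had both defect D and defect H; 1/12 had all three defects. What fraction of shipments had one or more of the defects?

Using inclusion–exclusion:
P(≥1) = 23/48 + 11/24 + 25/48 − 1/6 − 1/4 − 1/6 + 1/12 = 23/24

23/24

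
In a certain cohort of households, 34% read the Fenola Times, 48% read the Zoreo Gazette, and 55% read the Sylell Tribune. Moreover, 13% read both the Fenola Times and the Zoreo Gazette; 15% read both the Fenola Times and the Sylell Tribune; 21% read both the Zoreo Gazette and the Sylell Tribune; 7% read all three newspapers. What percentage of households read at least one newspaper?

95%

By inclusion–exclusion:
P(union) = 34 + 48 + 55 − 13 − 15 − 21 + 7 = 95%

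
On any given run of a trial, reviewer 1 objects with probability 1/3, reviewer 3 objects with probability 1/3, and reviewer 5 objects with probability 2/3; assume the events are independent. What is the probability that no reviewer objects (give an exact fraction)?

4/27

P(none) = (1 − 1/3) × (1 − 1/3) × (1 − 2/3) = 2/3 × 2/3 × 1/3 = 4/27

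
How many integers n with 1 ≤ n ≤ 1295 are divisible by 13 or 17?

170

Using inclusion–exclusion:
floor(1295/13) + floor(1295/17) − floor(1295/221) = 99 + 76 − 5 = 170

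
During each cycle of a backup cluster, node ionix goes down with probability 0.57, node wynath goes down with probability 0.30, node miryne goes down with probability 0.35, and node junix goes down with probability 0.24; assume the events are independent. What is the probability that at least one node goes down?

0.851306

P(none) = (1 − 0.57) × (1 − 0.30) × (1 − 0.35) × (1 − 0.24) = 0.43 × 0.70 × 0.65 × 0.76 = 0.148694
P(at least one) = 1 − 0.148694 = 0.851306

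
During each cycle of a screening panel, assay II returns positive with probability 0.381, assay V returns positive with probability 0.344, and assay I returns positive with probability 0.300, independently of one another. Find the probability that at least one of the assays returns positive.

P(none) = (1 − 0.381) × (1 − 0.344) × (1 − 0.300) = 0.619 × 0.656 × 0.700 = 0.2842448
P(at least one) = 1 − 0.2842448 = 0.7157552

0.7157552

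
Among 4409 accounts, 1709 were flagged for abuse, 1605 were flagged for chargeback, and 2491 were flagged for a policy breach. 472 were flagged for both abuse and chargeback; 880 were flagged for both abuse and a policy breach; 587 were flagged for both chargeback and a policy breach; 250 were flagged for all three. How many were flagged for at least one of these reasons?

4116

By inclusion–exclusion:
|at least one| = 1709 + 1605 + 2491 − 472 − 880 − 587 + 250 = 4116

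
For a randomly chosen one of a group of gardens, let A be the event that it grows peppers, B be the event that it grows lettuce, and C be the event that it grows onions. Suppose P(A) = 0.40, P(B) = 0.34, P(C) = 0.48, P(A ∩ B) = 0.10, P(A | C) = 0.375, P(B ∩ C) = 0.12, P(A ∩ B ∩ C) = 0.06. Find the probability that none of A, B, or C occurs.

P(A ∩ C) = P(C)·P(A|C) = 0.48 × 0.375 = 0.18
By inclusion–exclusion:
P(A ∪ B ∪ C) = 0.40 + 0.34 + 0.48 − 0.10 − 0.18 − 0.12 + 0.06 = 0.88
P(none) = 1 − 0.88 = 0.12

0.12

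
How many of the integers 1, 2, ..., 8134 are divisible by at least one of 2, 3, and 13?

5632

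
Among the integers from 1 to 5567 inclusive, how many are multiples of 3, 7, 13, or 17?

2802

Using inclusion–exclusion:
1855 + 795 + 428 + 327 − 265 − 142 − 109 − 61 − 46 − 25 + 20 + 15 + 8 + 3 − 1 = 2802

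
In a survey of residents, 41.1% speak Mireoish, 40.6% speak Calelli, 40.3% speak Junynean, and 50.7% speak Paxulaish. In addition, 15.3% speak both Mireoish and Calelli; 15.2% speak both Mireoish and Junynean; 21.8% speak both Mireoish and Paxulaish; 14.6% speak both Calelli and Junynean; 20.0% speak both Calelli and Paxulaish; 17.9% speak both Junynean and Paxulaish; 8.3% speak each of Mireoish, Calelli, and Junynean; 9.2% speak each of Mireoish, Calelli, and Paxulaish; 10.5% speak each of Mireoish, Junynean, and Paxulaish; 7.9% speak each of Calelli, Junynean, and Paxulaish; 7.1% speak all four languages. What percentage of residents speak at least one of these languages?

Apply inclusion-exclusion:
P(union) = 41.1 + 40.6 + 40.3 + 50.7 − 15.3 − 15.2 − 21.8 − 14.6 − 20.0 − 17.9 + 8.3 + 9.2 + 10.5 + 7.9 − 7.1 = 96.7%

96.7%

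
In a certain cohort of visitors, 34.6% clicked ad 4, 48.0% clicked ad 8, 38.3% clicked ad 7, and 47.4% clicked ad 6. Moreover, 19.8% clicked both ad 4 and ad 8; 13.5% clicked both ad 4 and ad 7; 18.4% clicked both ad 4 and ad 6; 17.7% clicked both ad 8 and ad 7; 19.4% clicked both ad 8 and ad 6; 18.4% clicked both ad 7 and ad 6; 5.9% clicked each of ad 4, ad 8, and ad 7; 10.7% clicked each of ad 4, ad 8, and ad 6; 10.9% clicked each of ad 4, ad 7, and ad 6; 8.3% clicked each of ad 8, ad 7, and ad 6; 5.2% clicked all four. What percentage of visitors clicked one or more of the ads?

91.7%

P(at least one) = 34.6 + 48.0 + 38.3 + 47.4 − 19.8 − 13.5 − 18.4 − 17.7 − 19.4 − 18.4 + 5.9 + 10.7 + 10.9 + 8.3 − 5.2 = 91.7%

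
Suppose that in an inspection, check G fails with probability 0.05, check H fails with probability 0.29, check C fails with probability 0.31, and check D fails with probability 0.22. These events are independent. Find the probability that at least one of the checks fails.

0.6369841

P(none) = (1 − 0.05) × (1 − 0.29) × (1 − 0.31) × (1 − 0.22) = 0.95 × 0.71 × 0.69 × 0.78 = 0.3630159
P(at least one) = 1 − 0.3630159 = 0.6369841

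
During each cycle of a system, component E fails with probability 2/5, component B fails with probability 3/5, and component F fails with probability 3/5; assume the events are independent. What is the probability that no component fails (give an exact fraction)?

12/125

P(none) = (1 − 2/5) × (1 − 3/5) × (1 − 3/5) = 3/5 × 2/5 × 2/5 = 12/125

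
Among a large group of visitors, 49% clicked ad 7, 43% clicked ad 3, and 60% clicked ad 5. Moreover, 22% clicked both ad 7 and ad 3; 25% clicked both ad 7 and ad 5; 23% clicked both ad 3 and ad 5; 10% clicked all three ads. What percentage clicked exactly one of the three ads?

42%

By inclusion–exclusion (exactly-one form):
P(exactly one) = 49 + 43 + 60 − 2·22 − 2·25 − 2·23 + 3·10 = 42%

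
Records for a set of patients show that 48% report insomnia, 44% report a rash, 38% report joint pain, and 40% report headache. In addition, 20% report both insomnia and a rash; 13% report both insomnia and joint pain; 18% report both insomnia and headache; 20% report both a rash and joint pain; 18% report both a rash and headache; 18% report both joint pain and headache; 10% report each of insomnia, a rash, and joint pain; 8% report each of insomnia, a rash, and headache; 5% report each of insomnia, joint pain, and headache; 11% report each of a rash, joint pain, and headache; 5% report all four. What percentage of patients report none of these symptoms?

8%

By inclusion–exclusion:
P(≥1) = 48 + 44 + 38 + 40 − 20 − 13 − 18 − 20 − 18 − 18 + 10 + 8 + 5 + 11 − 5 = 92%
P(none) = 100% − 92% = 8%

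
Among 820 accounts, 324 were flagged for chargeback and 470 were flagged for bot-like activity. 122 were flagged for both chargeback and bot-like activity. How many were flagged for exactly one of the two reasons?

|exactly one| = 324 + 470 − 2·122 = 550

550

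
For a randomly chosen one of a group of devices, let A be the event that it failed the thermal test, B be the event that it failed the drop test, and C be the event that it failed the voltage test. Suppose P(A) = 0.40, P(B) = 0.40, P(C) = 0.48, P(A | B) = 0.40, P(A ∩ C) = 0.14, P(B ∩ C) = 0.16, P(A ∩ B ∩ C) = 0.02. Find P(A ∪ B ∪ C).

0.84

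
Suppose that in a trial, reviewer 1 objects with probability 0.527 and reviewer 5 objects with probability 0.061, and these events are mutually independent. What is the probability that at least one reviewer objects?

0.555853

Independence gives P(none) = ∏(1 − pᵢ).
P(none) = (1 − 0.527) × (1 − 0.061) = 0.473 × 0.939 = 0.444147
P(at least one) = 1 − 0.444147 = 0.555853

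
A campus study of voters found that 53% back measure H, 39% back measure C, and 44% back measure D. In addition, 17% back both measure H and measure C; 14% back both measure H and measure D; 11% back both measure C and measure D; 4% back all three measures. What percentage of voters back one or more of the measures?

98%

P(≥1) = 53 + 39 + 44 − 17 − 14 − 11 + 4 = 98%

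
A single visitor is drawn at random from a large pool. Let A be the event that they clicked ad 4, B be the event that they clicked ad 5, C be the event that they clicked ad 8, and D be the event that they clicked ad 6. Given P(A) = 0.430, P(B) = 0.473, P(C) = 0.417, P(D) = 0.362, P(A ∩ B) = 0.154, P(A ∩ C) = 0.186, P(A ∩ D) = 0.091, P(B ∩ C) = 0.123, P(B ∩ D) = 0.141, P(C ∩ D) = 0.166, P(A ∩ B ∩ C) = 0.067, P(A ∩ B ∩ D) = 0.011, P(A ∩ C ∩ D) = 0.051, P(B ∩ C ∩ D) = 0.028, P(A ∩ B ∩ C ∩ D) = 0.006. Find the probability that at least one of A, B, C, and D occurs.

0.972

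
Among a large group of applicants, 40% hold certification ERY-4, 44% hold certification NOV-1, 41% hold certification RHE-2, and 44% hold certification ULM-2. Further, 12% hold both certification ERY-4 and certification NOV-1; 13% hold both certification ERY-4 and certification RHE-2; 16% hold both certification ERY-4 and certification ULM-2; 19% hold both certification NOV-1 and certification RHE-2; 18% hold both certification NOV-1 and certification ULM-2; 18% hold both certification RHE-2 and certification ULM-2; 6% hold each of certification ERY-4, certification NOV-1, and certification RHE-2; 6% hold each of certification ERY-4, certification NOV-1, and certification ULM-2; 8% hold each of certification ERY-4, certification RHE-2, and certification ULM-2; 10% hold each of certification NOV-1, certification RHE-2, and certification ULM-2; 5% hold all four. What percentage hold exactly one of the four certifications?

Using the inclusion–exclusion count for exactly one event:
P(exactly one) = 40 + 44 + 41 + 44 − 2·12 − 2·13 − 2·16 − 2·19 − 2·18 − 2·18 + 3·6 + 3·6 + 3·8 + 3·10 − 4·5 = 47%

47%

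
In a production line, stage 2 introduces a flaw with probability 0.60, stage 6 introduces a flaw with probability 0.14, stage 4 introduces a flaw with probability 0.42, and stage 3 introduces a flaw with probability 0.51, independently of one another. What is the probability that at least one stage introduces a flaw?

0.9022352

P(none) = (1 − 0.60) × (1 − 0.14) × (1 − 0.42) × (1 − 0.51) = 0.40 × 0.86 × 0.58 × 0.49 = 0.0977648
P(at least one) = 1 − 0.0977648 = 0.9022352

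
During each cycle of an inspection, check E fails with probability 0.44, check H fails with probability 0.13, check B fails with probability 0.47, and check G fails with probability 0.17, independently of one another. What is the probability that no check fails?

P(none) = (1 − 0.44) × (1 − 0.13) × (1 − 0.47) × (1 − 0.17) = 0.56 × 0.87 × 0.53 × 0.83 = 0.21431928

0.21431928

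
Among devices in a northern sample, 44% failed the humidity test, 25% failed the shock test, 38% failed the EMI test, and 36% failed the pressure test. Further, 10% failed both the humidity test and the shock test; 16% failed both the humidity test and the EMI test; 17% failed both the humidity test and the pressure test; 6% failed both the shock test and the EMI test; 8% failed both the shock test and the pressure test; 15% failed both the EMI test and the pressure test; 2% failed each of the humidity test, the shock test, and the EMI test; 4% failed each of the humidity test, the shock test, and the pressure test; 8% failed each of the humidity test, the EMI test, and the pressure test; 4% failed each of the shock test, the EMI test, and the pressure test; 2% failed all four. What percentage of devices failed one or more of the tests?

87%

P(at least one) = 44 + 25 + 38 + 36 − 10 − 16 − 17 − 6 − 8 − 15 + 2 + 4 + 8 + 4 − 2 = 87%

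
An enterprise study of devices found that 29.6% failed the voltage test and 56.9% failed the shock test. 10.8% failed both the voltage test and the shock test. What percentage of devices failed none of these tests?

Using inclusion–exclusion:
P(at least one) = 29.6 + 56.9 − 10.8 = 75.7%
P(none) = 100% − 75.7% = 24.3%

24.3%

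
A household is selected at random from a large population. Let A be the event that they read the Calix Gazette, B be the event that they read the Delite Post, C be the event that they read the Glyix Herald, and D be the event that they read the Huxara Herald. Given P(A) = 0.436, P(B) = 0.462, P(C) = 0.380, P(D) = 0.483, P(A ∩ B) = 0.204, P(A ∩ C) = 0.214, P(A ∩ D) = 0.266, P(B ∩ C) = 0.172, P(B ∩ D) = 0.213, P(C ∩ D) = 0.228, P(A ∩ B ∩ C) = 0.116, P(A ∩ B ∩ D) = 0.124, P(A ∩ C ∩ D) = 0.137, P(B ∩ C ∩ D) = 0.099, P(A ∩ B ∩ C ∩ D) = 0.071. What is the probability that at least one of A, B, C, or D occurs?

0.869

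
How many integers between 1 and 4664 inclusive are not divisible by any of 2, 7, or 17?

Apply inclusion-exclusion:
floor(4664/2) + floor(4664/7) + floor(4664/17) − floor(4664/14) − floor(4664/34) − floor(4664/119) + floor(4664/238) = 2332 + 666 + 274 − 333 − 137 − 39 + 19 = 2782
4664 − 2782 = 1882

1882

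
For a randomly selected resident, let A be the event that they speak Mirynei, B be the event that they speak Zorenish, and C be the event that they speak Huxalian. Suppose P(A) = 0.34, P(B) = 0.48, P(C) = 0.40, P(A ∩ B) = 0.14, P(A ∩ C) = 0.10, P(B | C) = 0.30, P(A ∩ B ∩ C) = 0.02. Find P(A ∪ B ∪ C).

0.88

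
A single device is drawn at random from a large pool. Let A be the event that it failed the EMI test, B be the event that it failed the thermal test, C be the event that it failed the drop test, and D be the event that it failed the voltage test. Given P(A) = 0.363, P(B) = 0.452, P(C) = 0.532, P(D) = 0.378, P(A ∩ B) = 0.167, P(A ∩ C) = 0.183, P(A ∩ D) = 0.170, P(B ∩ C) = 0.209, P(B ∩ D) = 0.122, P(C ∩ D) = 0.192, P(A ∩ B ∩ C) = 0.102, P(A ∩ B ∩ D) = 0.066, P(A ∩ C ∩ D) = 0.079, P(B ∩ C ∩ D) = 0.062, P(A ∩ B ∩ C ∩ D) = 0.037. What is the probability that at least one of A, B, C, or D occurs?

Using inclusion–exclusion:
P(A ∪ B ∪ C ∪ D) = 0.363 + 0.452 + 0.532 + 0.378 − 0.167 − 0.183 − 0.170 − 0.209 − 0.122 − 0.192 + 0.102 + 0.066 + 0.079 + 0.062 − 0.037 = 0.954

0.954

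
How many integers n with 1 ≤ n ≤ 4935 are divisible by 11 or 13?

448 + 379 − 34 = 793

793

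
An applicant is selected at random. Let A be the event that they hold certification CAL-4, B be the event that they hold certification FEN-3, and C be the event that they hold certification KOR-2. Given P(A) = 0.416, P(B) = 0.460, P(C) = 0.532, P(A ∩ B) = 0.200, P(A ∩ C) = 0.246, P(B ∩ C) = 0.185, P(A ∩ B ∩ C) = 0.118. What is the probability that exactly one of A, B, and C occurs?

0.500

P(exactly one) = 0.416 + 0.460 + 0.532 − 2·0.200 − 2·0.246 − 2·0.185 + 3·0.118 = 0.500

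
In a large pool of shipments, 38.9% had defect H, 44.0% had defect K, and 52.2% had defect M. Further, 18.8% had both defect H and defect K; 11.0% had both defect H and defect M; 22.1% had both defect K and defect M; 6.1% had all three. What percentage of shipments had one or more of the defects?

P(union) = 38.9 + 44.0 + 52.2 − 18.8 − 11.0 − 22.1 + 6.1 = 89.3%

89.3%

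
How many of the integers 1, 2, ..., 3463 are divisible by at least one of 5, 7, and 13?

1270

⌊3463/5⌋ + ⌊3463/7⌋ + ⌊3463/13⌋ − ⌊3463/35⌋ − ⌊3463/65⌋ − ⌊3463/91⌋ + ⌊3463/455⌋ = 692 + 494 + 266 − 98 − 53 − 38 + 7 = 1270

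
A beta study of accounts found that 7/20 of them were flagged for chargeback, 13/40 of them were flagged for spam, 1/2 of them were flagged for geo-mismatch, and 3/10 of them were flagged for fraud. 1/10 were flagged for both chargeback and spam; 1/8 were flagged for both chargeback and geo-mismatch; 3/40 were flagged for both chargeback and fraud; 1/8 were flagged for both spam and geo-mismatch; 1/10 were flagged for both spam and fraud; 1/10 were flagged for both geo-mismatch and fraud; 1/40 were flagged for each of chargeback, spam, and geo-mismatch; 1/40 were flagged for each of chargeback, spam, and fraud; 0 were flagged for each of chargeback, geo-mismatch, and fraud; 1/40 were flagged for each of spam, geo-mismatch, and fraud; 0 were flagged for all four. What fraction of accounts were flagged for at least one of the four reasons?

P(union) = 7/20 + 13/40 + 1/2 + 3/10 − 1/10 − 1/8 − 3/40 − 1/8 − 1/10 − 1/10 + 1/40 + 1/40 + 0 + 1/40 − 0 = 37/40

37/40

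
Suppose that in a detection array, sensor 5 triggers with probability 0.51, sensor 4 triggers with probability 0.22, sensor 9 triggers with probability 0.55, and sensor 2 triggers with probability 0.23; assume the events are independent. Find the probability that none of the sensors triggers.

Since the events are independent, P(none) is the product of the individual non-occurrence probabilities.
P(none) = (1 − 0.51) × (1 − 0.22) × (1 − 0.55) × (1 − 0.23) = 0.49 × 0.78 × 0.45 × 0.77 = 0.1324323

0.1324323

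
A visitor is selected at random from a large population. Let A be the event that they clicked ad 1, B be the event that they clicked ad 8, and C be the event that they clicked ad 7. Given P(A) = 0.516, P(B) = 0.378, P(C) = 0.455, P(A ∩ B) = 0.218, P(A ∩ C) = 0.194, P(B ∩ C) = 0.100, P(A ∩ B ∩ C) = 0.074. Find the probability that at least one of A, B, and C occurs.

P(A ∪ B ∪ C) = 0.516 + 0.378 + 0.455 − 0.218 − 0.194 − 0.100 + 0.074 = 0.911

0.911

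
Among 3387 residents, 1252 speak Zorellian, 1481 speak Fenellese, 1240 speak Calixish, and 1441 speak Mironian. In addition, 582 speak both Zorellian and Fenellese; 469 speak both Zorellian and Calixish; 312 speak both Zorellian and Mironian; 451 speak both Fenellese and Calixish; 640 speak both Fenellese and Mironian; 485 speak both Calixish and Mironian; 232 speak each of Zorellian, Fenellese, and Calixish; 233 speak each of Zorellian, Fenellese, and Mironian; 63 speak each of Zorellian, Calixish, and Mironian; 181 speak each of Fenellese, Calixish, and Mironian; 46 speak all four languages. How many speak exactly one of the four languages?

1479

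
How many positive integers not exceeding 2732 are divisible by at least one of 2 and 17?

1446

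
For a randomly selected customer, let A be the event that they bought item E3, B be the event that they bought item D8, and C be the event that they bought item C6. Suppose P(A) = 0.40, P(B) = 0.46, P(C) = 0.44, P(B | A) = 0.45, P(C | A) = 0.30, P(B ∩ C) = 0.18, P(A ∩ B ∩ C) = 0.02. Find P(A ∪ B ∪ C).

P(A ∩ B) = P(A)·P(B|A) = 0.40 × 0.45 = 0.18
P(A ∩ C) = P(A)·P(C|A) = 0.40 × 0.30 = 0.12
P(A ∪ B ∪ C) = 0.40 + 0.46 + 0.44 − 0.18 − 0.12 − 0.18 + 0.02 = 0.84

0.84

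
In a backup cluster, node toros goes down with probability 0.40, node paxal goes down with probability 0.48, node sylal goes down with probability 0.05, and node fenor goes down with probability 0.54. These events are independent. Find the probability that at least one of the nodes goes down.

0.863656

Independence gives P(none) = ∏(1 − pᵢ).
P(none) = (1 − 0.40) × (1 − 0.48) × (1 − 0.05) × (1 − 0.54) = 0.60 × 0.52 × 0.95 × 0.46 = 0.136344
P(at least one) = 1 − 0.136344 = 0.863656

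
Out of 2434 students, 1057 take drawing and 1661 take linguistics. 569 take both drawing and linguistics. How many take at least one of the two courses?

2149

Apply inclusion-exclusion:
|at least one| = 1057 + 1661 − 569 = 2149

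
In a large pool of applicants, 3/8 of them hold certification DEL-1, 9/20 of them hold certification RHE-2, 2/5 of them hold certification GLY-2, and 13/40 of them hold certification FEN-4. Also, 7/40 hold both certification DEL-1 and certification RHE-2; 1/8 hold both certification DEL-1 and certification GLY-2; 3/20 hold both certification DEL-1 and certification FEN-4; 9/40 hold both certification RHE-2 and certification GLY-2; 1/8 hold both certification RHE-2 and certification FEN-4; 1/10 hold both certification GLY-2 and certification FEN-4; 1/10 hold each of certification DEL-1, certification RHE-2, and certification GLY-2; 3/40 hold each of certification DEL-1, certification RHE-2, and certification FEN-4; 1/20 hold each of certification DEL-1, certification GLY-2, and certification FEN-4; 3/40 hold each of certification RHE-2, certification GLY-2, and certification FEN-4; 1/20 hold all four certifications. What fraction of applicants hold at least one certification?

9/10

By inclusion–exclusion:
P(at least one) = 3/8 + 9/20 + 2/5 + 13/40 − 7/40 − 1/8 − 3/20 − 9/40 − 1/8 − 1/10 + 1/10 + 3/40 + 1/20 + 3/40 − 1/20 = 9/10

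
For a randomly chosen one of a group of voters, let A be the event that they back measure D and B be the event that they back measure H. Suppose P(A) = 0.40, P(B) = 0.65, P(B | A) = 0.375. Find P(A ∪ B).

P(A ∩ B) = P(A)·P(B|A) = 0.40 × 0.375 = 0.15
P(A ∪ B) = 0.40 + 0.65 − 0.15 = 0.90

0.90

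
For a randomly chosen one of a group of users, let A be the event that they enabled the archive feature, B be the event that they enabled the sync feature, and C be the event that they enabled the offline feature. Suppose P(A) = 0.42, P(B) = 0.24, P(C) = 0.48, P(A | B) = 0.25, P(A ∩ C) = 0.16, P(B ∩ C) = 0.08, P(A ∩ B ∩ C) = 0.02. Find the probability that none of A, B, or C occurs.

0.14

P(A ∩ B) = P(B)·P(A|B) = 0.24 × 0.25 = 0.06
P(A ∪ B ∪ C) = 0.42 + 0.24 + 0.48 − 0.06 − 0.16 − 0.08 + 0.02 = 0.86
P(none) = 1 − 0.86 = 0.14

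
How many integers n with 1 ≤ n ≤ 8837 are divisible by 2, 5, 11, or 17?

floor(8837/2) + floor(8837/5) + floor(8837/11) + floor(8837/17) − floor(8837/10) − floor(8837/22) − floor(8837/34) − floor(8837/55) − floor(8837/85) − floor(8837/187) + floor(8837/110) + floor(8837/170) + floor(8837/374) + floor(8837/935) − floor(8837/1870) = 4418 + 1767 + 803 + 519 − 883 − 401 − 259 − 160 − 103 − 47 + 80 + 51 + 23 + 9 − 4 = 5813

5813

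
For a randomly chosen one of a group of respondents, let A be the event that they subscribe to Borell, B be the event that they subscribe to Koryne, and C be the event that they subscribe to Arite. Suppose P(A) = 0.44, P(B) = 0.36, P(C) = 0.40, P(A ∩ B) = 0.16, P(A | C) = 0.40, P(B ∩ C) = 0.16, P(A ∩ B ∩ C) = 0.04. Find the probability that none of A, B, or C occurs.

P(A ∩ C) = P(C)·P(A|C) = 0.40 × 0.40 = 0.16
By inclusion-exclusion,
P(A ∪ B ∪ C) = 0.44 + 0.36 + 0.40 − 0.16 − 0.16 − 0.16 + 0.04 = 0.76
P(none) = 1 − 0.76 = 0.24

0.24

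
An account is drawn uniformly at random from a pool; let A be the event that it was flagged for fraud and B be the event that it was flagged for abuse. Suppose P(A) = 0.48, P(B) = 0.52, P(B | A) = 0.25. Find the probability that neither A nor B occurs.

P(A ∩ B) = P(A)·P(B|A) = 0.48 × 0.25 = 0.12
P(A ∪ B) = 0.48 + 0.52 − 0.12 = 0.88
P(none) = 1 − 0.88 = 0.12

0.12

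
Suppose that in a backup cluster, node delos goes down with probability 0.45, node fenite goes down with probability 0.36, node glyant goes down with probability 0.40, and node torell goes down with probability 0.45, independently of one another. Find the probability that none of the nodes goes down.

P(none) = (1 − 0.45) × (1 − 0.36) × (1 − 0.40) × (1 − 0.45) = 0.55 × 0.64 × 0.60 × 0.55 = 0.11616

0.11616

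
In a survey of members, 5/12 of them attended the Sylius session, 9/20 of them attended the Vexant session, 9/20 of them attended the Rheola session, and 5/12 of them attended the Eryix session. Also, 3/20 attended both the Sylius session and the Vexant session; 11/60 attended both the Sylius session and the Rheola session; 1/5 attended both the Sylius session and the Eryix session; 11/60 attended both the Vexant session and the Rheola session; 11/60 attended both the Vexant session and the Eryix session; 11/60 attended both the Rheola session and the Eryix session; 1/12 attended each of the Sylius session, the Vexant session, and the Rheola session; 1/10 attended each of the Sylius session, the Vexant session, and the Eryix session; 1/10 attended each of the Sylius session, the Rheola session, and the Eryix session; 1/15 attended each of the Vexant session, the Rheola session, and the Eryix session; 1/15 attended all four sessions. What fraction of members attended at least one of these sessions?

Apply inclusion-exclusion:
P(≥1) = 5/12 + 9/20 + 9/20 + 5/12 − 3/20 − 11/60 − 1/5 − 11/60 − 11/60 − 11/60 + 1/12 + 1/10 + 1/10 + 1/15 − 1/15 = 14/15

14/15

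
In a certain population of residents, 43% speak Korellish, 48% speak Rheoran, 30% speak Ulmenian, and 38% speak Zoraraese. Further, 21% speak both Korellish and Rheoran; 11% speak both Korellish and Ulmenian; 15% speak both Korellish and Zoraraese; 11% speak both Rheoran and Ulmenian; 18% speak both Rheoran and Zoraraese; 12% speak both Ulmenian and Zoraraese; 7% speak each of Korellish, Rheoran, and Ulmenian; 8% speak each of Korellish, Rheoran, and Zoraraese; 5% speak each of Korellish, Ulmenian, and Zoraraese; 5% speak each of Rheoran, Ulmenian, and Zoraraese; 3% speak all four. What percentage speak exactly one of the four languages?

46%

P(exactly one) = 43 + 48 + 30 + 38 − 2·21 − 2·11 − 2·15 − 2·11 − 2·18 − 2·12 + 3·7 + 3·8 + 3·5 + 3·5 − 4·3 = 46%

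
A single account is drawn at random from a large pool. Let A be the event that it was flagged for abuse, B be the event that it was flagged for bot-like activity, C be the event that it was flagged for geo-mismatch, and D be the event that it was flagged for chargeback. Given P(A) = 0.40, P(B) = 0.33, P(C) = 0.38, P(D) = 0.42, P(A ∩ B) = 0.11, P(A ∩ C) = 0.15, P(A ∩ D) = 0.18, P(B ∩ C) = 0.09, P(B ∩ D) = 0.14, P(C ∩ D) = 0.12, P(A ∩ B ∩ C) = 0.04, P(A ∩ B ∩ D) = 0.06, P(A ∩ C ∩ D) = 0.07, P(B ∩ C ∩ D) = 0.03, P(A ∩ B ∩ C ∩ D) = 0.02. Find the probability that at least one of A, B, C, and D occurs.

0.92

Using inclusion–exclusion:
P(A ∪ B ∪ C ∪ D) = 0.40 + 0.33 + 0.38 + 0.42 − 0.11 − 0.15 − 0.18 − 0.09 − 0.14 − 0.12 + 0.04 + 0.06 + 0.07 + 0.03 − 0.02 = 0.92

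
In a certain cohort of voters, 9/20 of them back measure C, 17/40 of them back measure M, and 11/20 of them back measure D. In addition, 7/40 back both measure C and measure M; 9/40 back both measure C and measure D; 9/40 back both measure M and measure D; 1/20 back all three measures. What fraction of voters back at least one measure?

17/20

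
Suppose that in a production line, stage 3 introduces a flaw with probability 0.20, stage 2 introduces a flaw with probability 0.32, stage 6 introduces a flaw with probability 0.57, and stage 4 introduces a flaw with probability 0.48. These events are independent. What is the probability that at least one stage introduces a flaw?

0.8783616

Independence gives P(none) = ∏(1 − pᵢ).
P(none) = (1 − 0.20) × (1 − 0.32) × (1 − 0.57) × (1 − 0.48) = 0.80 × 0.68 × 0.43 × 0.52 = 0.1216384
P(at least one) = 1 − 0.1216384 = 0.8783616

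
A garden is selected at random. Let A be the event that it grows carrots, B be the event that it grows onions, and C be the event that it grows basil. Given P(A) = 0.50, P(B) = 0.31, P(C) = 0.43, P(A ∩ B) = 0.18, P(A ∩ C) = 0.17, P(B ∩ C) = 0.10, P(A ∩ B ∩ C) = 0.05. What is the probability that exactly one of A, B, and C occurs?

Using the inclusion–exclusion count for exactly one event:
P(exactly one) = 0.50 + 0.31 + 0.43 − 2·0.18 − 2·0.17 − 2·0.10 + 3·0.05 = 0.49

0.49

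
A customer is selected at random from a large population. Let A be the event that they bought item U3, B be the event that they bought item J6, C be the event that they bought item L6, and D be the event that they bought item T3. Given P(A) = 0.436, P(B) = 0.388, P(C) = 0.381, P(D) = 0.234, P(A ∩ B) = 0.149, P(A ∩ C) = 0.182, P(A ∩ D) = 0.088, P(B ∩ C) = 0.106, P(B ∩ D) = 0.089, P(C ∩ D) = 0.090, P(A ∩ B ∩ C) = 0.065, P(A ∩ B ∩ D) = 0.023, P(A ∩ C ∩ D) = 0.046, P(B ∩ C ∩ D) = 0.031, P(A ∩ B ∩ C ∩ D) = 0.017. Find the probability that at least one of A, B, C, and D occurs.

Using inclusion–exclusion:
P(A ∪ B ∪ C ∪ D) = 0.436 + 0.388 + 0.381 + 0.234 − 0.149 − 0.182 − 0.088 − 0.106 − 0.089 − 0.090 + 0.065 + 0.023 + 0.046 + 0.031 − 0.017 = 0.883

0.883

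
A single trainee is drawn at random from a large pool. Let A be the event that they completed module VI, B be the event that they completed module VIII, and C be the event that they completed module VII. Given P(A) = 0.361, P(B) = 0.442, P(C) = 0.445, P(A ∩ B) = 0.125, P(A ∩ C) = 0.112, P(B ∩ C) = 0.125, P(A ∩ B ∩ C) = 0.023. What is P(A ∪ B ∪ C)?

P(A ∪ B ∪ C) = 0.361 + 0.442 + 0.445 − 0.125 − 0.112 − 0.125 + 0.023 = 0.909

0.909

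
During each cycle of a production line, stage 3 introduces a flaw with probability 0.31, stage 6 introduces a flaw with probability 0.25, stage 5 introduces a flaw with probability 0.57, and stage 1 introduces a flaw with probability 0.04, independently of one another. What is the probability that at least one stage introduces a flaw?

P(none) = (1 − 0.31) × (1 − 0.25) × (1 − 0.57) × (1 − 0.04) = 0.69 × 0.75 × 0.43 × 0.96 = 0.213624
P(at least one) = 1 − 0.213624 = 0.786376

0.786376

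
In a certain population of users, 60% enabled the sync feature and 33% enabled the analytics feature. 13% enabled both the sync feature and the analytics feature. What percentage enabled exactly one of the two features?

67%

Using the inclusion–exclusion count for exactly one event:
P(exactly one) = 60 + 33 − 2·13 = 67%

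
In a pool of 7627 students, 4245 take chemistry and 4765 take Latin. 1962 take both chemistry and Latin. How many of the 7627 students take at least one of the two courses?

By inclusion-exclusion,
|at least one| = 4245 + 4765 − 1962 = 7048

7048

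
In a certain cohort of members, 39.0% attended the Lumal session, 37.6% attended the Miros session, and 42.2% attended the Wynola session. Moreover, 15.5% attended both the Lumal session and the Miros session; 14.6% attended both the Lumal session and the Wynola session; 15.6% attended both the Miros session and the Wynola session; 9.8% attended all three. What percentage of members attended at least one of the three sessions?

82.9%

By inclusion-exclusion,
P(≥1) = 39.0 + 37.6 + 42.2 − 15.5 − 14.6 − 15.6 + 9.8 = 82.9%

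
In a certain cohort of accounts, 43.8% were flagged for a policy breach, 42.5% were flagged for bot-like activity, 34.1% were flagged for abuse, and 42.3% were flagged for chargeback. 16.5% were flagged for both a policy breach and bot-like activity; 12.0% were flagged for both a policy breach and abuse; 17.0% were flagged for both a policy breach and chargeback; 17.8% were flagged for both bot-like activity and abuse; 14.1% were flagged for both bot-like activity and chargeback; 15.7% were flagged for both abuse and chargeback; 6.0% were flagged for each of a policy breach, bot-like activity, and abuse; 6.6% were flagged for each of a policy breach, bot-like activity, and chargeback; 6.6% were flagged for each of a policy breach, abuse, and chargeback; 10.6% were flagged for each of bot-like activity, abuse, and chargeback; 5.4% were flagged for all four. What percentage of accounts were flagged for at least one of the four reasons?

94.0%

P(at least one) = 43.8 + 42.5 + 34.1 + 42.3 − 16.5 − 12.0 − 17.0 − 17.8 − 14.1 − 15.7 + 6.0 + 6.6 + 6.6 + 10.6 − 5.4 = 94.0%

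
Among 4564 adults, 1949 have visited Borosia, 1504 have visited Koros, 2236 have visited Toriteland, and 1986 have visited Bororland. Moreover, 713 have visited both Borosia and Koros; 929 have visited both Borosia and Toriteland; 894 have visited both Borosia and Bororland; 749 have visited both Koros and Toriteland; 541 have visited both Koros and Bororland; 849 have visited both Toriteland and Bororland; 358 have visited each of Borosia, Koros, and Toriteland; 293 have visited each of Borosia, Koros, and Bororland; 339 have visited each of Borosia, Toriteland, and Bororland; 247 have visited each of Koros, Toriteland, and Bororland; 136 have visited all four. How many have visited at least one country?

4101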